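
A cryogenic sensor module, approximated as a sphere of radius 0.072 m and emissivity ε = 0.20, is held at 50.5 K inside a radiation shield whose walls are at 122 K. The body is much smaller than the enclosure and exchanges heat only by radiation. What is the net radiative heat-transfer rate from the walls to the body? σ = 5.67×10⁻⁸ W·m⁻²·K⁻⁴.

For a small grey body in a large enclosure: P_net = εσA(T_body⁴ − T_wall⁴).
A = 4πr² = 0.06514 m²; T_body⁴ − T_wall⁴ = 6.504×10⁶ − 2.215×10⁸ = -2.150×10⁸ K⁴.
|P_net| = 0.20·5.67×10⁻⁸·0.06514·2.150×10⁸.

P_net ≈ 0.159 W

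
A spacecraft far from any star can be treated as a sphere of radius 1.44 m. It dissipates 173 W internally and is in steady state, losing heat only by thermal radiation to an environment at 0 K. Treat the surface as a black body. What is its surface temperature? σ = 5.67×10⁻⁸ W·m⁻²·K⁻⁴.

Steady state: internal power = radiated power, P = εσA T⁴.
Radiating area A = 4πr² = 26.06 m².
T⁴ = P/(εσA) = 173/(1.0·5.67×10⁻⁸·26.06) = 1.171×10⁸ K⁴.
T = (1.171×10⁸)^(1/4).

T ≈ 104 K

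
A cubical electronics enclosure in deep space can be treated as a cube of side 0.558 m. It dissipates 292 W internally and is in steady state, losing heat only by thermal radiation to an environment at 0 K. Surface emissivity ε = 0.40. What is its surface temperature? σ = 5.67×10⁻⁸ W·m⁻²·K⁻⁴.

T ≈ 288 K

Steady state: internal power = radiated power, P = εσA T⁴.
Radiating area A = 6L² = 1.868 m².
T⁴ = P/(εσA) = 292/(0.40·5.67×10⁻⁸·1.868) = 6.892×10⁹ K⁴.
T = (6.892×10⁹)^(1/4).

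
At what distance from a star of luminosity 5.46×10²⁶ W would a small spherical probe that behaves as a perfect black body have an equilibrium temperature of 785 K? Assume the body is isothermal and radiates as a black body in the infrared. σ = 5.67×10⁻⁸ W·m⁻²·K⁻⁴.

For an isothermal black-emitting sphere, (1−a)S·πr² = σ·4πr²·T⁴ ⇒ S = 4σT⁴/(1−a).
S = 4·5.67×10⁻⁸·(785)⁴/1.00 = 86120 W/m².
Flux falls as S = L/(4πd²), so d = √(L/(4πS)) = √(5.46×10²⁶/(4π·86120)).

d ≈ 2.25×10¹⁰ m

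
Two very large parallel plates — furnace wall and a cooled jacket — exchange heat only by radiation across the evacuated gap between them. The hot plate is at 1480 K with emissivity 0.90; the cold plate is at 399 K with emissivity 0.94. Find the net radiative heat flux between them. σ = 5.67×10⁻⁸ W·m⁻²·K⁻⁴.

For two infinite grey parallel plates, q = σ(T₁⁴ − T₂⁴)/(1/ε₁ + 1/ε₂ − 1).
T₁⁴ − T₂⁴ = 4.798×10¹² − 2.534×10¹⁰ = 4.773×10¹² K⁴.
1/ε₁ + 1/ε₂ − 1 = 1.111 + 1.064 − 1 = 1.175.
q = 5.67×10⁻⁸ × 4.773×10¹² / 1.175.

q ≈ 2.30×10⁵ W/m²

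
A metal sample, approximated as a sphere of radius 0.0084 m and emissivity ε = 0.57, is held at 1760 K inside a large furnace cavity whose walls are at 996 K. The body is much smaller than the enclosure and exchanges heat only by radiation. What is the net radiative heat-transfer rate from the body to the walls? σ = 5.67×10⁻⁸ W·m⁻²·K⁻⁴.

P_net ≈ 247 W

For a small grey body in a large enclosure: P_net = εσA(T_body⁴ − T_wall⁴).
A = 4πr² = 8.867×10⁻⁴ m²; T_body⁴ − T_wall⁴ = 9.595×10¹² − 9.841×10¹¹ = 8.611×10¹² K⁴.
|P_net| = 0.57·5.67×10⁻⁸·8.867×10⁻⁴·8.611×10¹².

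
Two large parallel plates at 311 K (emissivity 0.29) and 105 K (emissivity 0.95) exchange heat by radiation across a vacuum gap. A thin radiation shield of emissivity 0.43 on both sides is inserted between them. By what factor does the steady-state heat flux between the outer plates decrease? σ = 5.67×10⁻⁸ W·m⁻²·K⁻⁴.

factor ≈ 2.04

Without shield: q₀ = σΔ(T⁴)/(1/ε₁+1/ε₂−1) with denominator 3.501.
With shield the two gaps are in series; the resistances add: (1/ε₁+1/ε_s−1)+(1/ε_s+1/ε₂−1) = 4.774+2.378 = 7.152.
Heat-flux ratio q₀/q = 7.152/3.501.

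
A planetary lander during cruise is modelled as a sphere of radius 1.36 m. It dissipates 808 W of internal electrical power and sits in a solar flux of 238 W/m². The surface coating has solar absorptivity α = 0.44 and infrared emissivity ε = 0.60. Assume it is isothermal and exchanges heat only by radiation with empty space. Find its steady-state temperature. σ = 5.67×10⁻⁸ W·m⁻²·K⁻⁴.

At steady state, absorbed solar power + internal power = radiated power.
Absorbed: α·S·A_cross = 0.44·238·5.811 = 608.5 W (cross-section πr²).
Total input = 608.5 + 808 = 1416 W.
Radiated: εσ·A_surf·T⁴ with A_surf = 4πr² = 23.24 m².
T⁴ = 1416/(0.60·5.67×10⁻⁸·23.24) = 1.791×10⁹ K⁴.

T ≈ 206 K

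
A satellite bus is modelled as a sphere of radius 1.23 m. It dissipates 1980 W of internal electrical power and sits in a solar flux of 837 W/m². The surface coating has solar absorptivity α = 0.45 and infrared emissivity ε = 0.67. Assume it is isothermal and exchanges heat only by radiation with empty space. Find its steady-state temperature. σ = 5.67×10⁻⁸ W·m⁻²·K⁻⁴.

T ≈ 269 K

At steady state, absorbed solar power + internal power = radiated power.
Absorbed: α·S·A_cross = 0.45·837·4.753 = 1790 W (cross-section πr²).
Total input = 1790 + 1980 = 3770 W.
Radiated: εσ·A_surf·T⁴ with A_surf = 4πr² = 19.01 m².
T⁴ = 3770/(0.67·5.67×10⁻⁸·19.01) = 5.220×10⁹ K⁴.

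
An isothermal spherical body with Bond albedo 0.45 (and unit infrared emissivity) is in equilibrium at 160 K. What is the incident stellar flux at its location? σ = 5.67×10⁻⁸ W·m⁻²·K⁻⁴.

S ≈ 270 W/m²

(1−a)S·πr² = σ·4πr²·T⁴ ⇒ S = 4σT⁴/(1−a).
S = 4·5.67×10⁻⁸·6.554×10⁸/0.550.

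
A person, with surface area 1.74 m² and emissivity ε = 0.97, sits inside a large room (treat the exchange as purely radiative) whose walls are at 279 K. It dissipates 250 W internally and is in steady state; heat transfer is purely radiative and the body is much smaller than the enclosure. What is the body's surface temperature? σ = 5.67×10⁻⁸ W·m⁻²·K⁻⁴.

T ≈ 305 K

For a small grey body in a large enclosure, net radiated power = εσA(T⁴ − T_w⁴).
Steady state: P = εσA(T⁴ − T_w⁴) with A = 1.74 m².
T⁴ = P/(εσA) + T_w⁴ = 250/(0.97·5.67×10⁻⁸·1.740) + (279)⁴
    = 2.612×10⁹ + 6.059×10⁹ = 8.672×10⁹ K⁴.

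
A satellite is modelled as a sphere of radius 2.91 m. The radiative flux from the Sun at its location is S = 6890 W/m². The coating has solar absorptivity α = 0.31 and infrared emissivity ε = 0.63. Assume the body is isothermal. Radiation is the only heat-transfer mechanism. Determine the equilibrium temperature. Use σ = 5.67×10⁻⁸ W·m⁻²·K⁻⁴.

At equilibrium, absorbed power = emitted power.
Absorbing cross-section = πr² = 26.60 m²; emitting surface = 4πr² = 106.4 m² (ratio 4).
αS·A_cross = εσ·A_surf·T⁴  ⇒  T⁴ = αS/(ε·4σ).
T⁴ = 0.310·6890/(0.63·4·5.67×10⁻⁸) = 1.495×10¹⁰ K⁴.
T = (1.495×10¹⁰)^(1/4).

T ≈ 350 K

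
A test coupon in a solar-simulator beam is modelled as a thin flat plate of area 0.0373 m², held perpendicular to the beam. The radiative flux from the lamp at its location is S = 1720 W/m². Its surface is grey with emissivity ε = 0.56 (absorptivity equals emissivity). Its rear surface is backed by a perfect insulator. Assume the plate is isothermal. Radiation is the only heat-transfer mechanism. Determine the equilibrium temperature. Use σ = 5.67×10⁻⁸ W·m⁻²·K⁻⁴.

At equilibrium, absorbed power = emitted power.
Absorbing cross-section = A = 0.03730 m²; emitting surface = A = 0.03730 m² (ratio 1).
εS·A_cross = εσ·A_surf·T⁴  ⇒  T⁴ = S/(1σ)   (ε cancels).
T⁴ = 1720/(1·5.67×10⁻⁸) = 3.034×10¹⁰ K⁴.
T = (3.034×10¹⁰)^(1/4).

T ≈ 417 K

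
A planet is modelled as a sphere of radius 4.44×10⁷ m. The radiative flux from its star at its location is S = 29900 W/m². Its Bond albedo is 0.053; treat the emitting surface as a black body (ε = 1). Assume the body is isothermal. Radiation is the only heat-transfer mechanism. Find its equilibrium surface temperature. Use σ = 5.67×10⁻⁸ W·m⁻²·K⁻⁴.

T ≈ 594 K

At equilibrium, absorbed power = emitted power.
Absorbing cross-section = πr² = 6.193×10¹⁵ m²; emitting surface = 4πr² = 2.477×10¹⁶ m² (ratio 4).
(1−a)S·A_cross = εσ·A_surf·T⁴  ⇒  T⁴ = (1−a)S/(4σ).
T⁴ = 0.947·29900/(4·5.67×10⁻⁸) = 1.248×10¹¹ K⁴.
T = (1.248×10¹¹)^(1/4).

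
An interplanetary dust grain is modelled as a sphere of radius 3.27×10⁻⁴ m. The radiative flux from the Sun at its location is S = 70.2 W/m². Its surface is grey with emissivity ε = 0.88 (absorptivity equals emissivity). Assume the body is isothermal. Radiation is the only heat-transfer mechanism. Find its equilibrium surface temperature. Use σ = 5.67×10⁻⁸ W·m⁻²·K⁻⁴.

At equilibrium, absorbed power = emitted power.
Absorbing cross-section = πr² = 3.359×10⁻⁷ m²; emitting surface = 4πr² = 1.344×10⁻⁶ m² (ratio 4).
εS·A_cross = εσ·A_surf·T⁴  ⇒  T⁴ = S/(4σ)   (ε cancels).
T⁴ = 70.2/(4·5.67×10⁻⁸) = 3.095×10⁸ K⁴.
T = (3.095×10⁸)^(1/4).

T ≈ 133 K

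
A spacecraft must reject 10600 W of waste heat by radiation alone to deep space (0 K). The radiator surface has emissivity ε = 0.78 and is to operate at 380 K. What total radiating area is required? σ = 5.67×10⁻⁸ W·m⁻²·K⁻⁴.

P = εσA T⁴ ⇒ A = P/(εσT⁴).
T⁴ = 2.085×10¹⁰ K⁴.
A = 10600/(0.78 × 5.67×10⁻⁸ × 2.085×10¹⁰).

A ≈ 11.5 m²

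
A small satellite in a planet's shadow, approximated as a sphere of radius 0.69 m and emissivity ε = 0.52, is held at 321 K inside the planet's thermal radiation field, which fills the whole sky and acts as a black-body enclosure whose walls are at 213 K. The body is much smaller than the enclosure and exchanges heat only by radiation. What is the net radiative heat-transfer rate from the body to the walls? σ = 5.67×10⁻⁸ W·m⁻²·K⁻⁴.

P_net ≈ 1510 W

For a small grey body in a large enclosure: P_net = εσA(T_body⁴ − T_wall⁴).
A = 4πr² = 5.983 m²; T_body⁴ − T_wall⁴ = 1.062×10¹⁰ − 2.058×10⁹ = 8.559×10⁹ K⁴.
|P_net| = 0.52·5.67×10⁻⁸·5.983·8.559×10⁹.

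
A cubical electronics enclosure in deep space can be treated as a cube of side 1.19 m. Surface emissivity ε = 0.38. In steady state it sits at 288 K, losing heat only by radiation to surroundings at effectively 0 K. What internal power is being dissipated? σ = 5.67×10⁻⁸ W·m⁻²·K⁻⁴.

P ≈ 1260 W

Steady state: P = εσA T⁴.
A = 6L² = 8.497 m²; T⁴ = (288)⁴ = 6.880×10⁹ K⁴.
P = 0.38 × 5.67×10⁻⁸ × 8.497 × 6.880×10⁹.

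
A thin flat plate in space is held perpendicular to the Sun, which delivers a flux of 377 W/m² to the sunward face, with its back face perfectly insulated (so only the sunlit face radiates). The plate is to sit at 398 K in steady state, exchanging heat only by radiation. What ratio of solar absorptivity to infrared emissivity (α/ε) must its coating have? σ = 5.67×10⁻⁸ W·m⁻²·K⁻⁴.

Balance: αS·A = εσ·1A·T⁴ ⇒ α/ε = σT⁴/S.
α/ε = 5.67×10⁻⁸·(398)⁴/377 = 5.67×10⁻⁸·2.509×10¹⁰/377.

α/ε ≈ 3.77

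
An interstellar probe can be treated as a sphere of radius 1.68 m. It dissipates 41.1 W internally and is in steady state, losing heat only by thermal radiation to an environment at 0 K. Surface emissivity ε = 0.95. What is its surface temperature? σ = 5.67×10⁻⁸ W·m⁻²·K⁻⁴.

T ≈ 68.1 K

Steady state: internal power = radiated power, P = εσA T⁴.
Radiating area A = 4πr² = 35.47 m².
T⁴ = P/(εσA) = 41.1/(0.95·5.67×10⁻⁸·35.47) = 2.151×10⁷ K⁴.
T = (2.151×10⁷)^(1/4).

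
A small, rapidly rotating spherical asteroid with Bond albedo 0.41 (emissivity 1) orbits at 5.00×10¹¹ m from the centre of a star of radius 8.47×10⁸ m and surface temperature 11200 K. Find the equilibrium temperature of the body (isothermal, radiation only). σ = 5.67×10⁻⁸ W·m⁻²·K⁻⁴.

The star's surface emits σT_*⁴; at distance d the flux is S = σT_*⁴(R_*/d)².
S = 5.67×10⁻⁸·(11200)⁴·(8.47×10⁸/5.00×10¹¹)² = 2560 W/m².
For an isothermal sphere T⁴ = (1−a)S/(4σ) = 6.660×10⁹ K⁴.

T ≈ 286 K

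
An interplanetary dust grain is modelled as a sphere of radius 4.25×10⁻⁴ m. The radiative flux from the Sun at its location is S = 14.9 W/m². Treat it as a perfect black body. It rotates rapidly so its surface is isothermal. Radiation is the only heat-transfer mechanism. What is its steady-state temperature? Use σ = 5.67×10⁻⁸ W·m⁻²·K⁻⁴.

At equilibrium, absorbed power = emitted power.
Absorbing cross-section = πr² = 5.675×10⁻⁷ m²; emitting surface = 4πr² = 2.270×10⁻⁶ m² (ratio 4).
S·A_cross = εσ·A_surf·T⁴  ⇒  T⁴ = S/(4σ).
T⁴ = 1.00·14.9/(4·5.67×10⁻⁸) = 6.570×10⁷ K⁴.
T = (6.570×10⁷)^(1/4).

T ≈ 90.0 K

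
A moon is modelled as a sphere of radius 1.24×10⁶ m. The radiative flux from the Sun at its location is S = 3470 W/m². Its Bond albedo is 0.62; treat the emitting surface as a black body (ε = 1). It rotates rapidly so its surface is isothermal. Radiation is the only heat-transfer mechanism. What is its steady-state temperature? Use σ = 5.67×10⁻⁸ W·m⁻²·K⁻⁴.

At equilibrium, absorbed power = emitted power.
Absorbing cross-section = πr² = 4.831×10¹² m²; emitting surface = 4πr² = 1.932×10¹³ m² (ratio 4).
(1−a)S·A_cross = εσ·A_surf·T⁴  ⇒  T⁴ = (1−a)S/(4σ).
T⁴ = 0.380·3470/(4·5.67×10⁻⁸) = 5.814×10⁹ K⁴.
T = (5.814×10⁹)^(1/4).

T ≈ 276 K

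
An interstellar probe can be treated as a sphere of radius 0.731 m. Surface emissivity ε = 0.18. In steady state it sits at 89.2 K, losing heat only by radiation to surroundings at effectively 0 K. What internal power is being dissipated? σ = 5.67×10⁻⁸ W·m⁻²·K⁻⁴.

P ≈ 4.34 W

Steady state: P = εσA T⁴.
A = 4πr² = 6.715 m²; T⁴ = (89.2)⁴ = 6.331×10⁷ K⁴.
P = 0.18 × 5.67×10⁻⁸ × 6.715 × 6.331×10⁷.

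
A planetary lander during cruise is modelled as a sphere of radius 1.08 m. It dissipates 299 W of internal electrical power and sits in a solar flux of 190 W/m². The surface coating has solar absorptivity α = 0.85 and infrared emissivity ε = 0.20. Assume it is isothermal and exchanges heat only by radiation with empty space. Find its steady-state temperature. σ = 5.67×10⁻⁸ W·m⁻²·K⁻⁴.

T ≈ 271 K

At steady state, absorbed solar power + internal power = radiated power.
Absorbed: α·S·A_cross = 0.85·190·3.664 = 591.8 W (cross-section πr²).
Total input = 591.8 + 299 = 890.8 W.
Radiated: εσ·A_surf·T⁴ with A_surf = 4πr² = 14.66 m².
T⁴ = 890.8/(0.20·5.67×10⁻⁸·14.66) = 5.359×10⁹ K⁴.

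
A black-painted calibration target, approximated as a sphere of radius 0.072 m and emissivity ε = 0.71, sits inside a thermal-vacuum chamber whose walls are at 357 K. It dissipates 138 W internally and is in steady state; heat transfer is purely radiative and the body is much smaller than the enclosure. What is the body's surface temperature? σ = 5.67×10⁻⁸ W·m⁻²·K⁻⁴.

For a small grey body in a large enclosure, net radiated power = εσA(T⁴ − T_w⁴).
Steady state: P = εσA(T⁴ − T_w⁴) with A = 4πr² = 0.06514 m².
T⁴ = P/(εσA) + T_w⁴ = 138/(0.71·5.67×10⁻⁸·0.06514) + (357)⁴
    = 5.262×10¹⁰ + 1.624×10¹⁰ = 6.886×10¹⁰ K⁴.

T ≈ 512 K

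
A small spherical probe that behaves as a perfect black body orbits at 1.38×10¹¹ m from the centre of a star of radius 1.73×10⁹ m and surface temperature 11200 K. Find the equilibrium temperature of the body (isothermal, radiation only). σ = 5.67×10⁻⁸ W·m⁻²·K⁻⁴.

The star's surface emits σT_*⁴; at distance d the flux is S = σT_*⁴(R_*/d)².
S = 5.67×10⁻⁸·(11200)⁴·(1.73×10⁹/1.38×10¹¹)² = 1.402×10⁵ W/m².
For an isothermal sphere T⁴ = (1−a)S/(4σ) = 6.182×10¹¹ K⁴.

T ≈ 887 K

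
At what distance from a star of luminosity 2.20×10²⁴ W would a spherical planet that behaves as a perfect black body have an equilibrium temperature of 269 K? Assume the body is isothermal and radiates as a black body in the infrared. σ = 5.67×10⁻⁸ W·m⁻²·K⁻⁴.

d ≈ 1.21×10¹⁰ m

For an isothermal black-emitting sphere, (1−a)S·πr² = σ·4πr²·T⁴ ⇒ S = 4σT⁴/(1−a).
S = 4·5.67×10⁻⁸·(269)⁴/1.00 = 1188 W/m².
Flux falls as S = L/(4πd²), so d = √(L/(4πS)) = √(2.20×10²⁴/(4π·1188)).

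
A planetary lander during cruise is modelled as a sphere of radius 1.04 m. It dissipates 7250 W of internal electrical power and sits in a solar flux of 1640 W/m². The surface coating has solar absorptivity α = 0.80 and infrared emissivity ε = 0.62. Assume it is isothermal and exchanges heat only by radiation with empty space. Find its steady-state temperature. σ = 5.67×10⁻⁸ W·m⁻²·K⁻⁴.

T ≈ 396 K

At steady state, absorbed solar power + internal power = radiated power.
Absorbed: α·S·A_cross = 0.80·1640·3.398 = 4458 W (cross-section πr²).
Total input = 4458 + 7250 = 11710 W.
Radiated: εσ·A_surf·T⁴ with A_surf = 4πr² = 13.59 m².
T⁴ = 11710/(0.62·5.67×10⁻⁸·13.59) = 2.450×10¹⁰ K⁴.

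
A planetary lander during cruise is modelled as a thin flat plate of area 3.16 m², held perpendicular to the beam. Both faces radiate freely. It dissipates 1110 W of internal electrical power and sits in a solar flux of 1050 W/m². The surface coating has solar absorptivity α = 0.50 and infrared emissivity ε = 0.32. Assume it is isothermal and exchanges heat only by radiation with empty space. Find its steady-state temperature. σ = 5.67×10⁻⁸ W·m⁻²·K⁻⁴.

T ≈ 394 K

At steady state, absorbed solar power + internal power = radiated power.
Absorbed: α·S·A_cross = 0.50·1050·3.160 = 1659 W (cross-section A).
Total input = 1659 + 1110 = 2769 W.
Radiated: εσ·A_surf·T⁴ with A_surf = 2A = 6.320 m².
T⁴ = 2769/(0.32·5.67×10⁻⁸·6.320) = 2.415×10¹⁰ K⁴.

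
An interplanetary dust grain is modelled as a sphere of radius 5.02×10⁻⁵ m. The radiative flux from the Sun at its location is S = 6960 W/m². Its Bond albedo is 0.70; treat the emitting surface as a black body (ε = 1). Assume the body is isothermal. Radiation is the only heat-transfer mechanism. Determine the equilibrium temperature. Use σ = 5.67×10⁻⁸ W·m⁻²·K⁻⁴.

At equilibrium, absorbed power = emitted power.
Absorbing cross-section = πr² = 7.917×10⁻⁹ m²; emitting surface = 4πr² = 3.167×10⁻⁸ m² (ratio 4).
(1−a)S·A_cross = εσ·A_surf·T⁴  ⇒  T⁴ = (1−a)S/(4σ).
T⁴ = 0.300·6960/(4·5.67×10⁻⁸) = 9.206×10⁹ K⁴.
T = (9.206×10⁹)^(1/4).

T ≈ 310 K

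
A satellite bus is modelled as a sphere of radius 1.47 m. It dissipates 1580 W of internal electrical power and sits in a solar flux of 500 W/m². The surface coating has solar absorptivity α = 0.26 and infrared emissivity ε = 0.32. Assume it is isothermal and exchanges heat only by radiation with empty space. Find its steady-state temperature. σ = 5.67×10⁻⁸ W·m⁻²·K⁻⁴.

T ≈ 266 K

At steady state, absorbed solar power + internal power = radiated power.
Absorbed: α·S·A_cross = 0.26·500·6.789 = 882.5 W (cross-section πr²).
Total input = 882.5 + 1580 = 2463 W.
Radiated: εσ·A_surf·T⁴ with A_surf = 4πr² = 27.15 m².
T⁴ = 2463/(0.32·5.67×10⁻⁸·27.15) = 4.998×10⁹ K⁴.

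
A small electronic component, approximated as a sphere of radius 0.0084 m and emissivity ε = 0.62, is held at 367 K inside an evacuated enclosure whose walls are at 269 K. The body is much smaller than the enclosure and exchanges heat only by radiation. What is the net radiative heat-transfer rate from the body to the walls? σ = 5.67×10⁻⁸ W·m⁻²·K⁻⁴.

P_net ≈ 0.402 W

For a small grey body in a large enclosure: P_net = εσA(T_body⁴ − T_wall⁴).
A = 4πr² = 8.867×10⁻⁴ m²; T_body⁴ − T_wall⁴ = 1.814×10¹⁰ − 5.236×10⁹ = 1.291×10¹⁰ K⁴.
|P_net| = 0.62·5.67×10⁻⁸·8.867×10⁻⁴·1.291×10¹⁰.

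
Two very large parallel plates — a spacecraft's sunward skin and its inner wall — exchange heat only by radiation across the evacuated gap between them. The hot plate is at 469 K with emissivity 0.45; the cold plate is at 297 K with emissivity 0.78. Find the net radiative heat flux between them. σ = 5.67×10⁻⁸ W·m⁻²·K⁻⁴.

q ≈ 919 W/m²

For two infinite grey parallel plates, q = σ(T₁⁴ − T₂⁴)/(1/ε₁ + 1/ε₂ − 1).
T₁⁴ − T₂⁴ = 4.838×10¹⁰ − 7.781×10⁹ = 4.060×10¹⁰ K⁴.
1/ε₁ + 1/ε₂ − 1 = 2.222 + 1.282 − 1 = 2.504.
q = 5.67×10⁻⁸ × 4.060×10¹⁰ / 2.504.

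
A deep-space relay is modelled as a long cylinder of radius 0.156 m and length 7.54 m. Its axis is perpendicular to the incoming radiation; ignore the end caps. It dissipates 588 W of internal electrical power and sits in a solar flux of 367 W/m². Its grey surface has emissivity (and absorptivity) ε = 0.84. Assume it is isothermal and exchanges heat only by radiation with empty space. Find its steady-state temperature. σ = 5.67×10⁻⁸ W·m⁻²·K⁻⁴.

T ≈ 247 K

At steady state, absorbed solar power + internal power = radiated power.
Absorbed: α·S·A_cross = 0.84·367·2.352 = 725.2 W (cross-section 2rL).
Total input = 725.2 + 588 = 1313 W.
Radiated: εσ·A_surf·T⁴ with A_surf = 2πrL = 7.391 m².
T⁴ = 1313/(0.84·5.67×10⁻⁸·7.391) = 3.731×10⁹ K⁴.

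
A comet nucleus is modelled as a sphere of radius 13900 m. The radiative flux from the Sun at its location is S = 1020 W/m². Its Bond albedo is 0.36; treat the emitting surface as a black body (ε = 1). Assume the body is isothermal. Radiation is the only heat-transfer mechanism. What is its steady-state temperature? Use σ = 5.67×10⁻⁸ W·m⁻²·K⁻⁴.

T ≈ 232 K

At equilibrium, absorbed power = emitted power.
Absorbing cross-section = πr² = 6.070×10⁸ m²; emitting surface = 4πr² = 2.428×10⁹ m² (ratio 4).
(1−a)S·A_cross = εσ·A_surf·T⁴  ⇒  T⁴ = (1−a)S/(4σ).
T⁴ = 0.640·1020/(4·5.67×10⁻⁸) = 2.878×10⁹ K⁴.
T = (2.878×10⁹)^(1/4).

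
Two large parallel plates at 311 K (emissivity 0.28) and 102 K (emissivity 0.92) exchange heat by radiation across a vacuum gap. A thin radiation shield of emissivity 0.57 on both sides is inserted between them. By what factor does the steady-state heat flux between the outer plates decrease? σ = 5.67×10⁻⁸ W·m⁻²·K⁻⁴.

Without shield: q₀ = σΔ(T⁴)/(1/ε₁+1/ε₂−1) with denominator 3.658.
With shield the two gaps are in series; the resistances add: (1/ε₁+1/ε_s−1)+(1/ε_s+1/ε₂−1) = 4.326+1.841 = 6.167.
Heat-flux ratio q₀/q = 6.167/3.658.

factor ≈ 1.69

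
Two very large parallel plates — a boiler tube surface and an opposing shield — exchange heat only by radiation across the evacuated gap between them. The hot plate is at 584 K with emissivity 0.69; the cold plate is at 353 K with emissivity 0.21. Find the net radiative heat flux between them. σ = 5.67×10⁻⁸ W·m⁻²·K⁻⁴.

For two infinite grey parallel plates, q = σ(T₁⁴ − T₂⁴)/(1/ε₁ + 1/ε₂ − 1).
T₁⁴ − T₂⁴ = 1.163×10¹¹ − 1.553×10¹⁰ = 1.008×10¹¹ K⁴.
1/ε₁ + 1/ε₂ − 1 = 1.449 + 4.762 − 1 = 5.211.
q = 5.67×10⁻⁸ × 1.008×10¹¹ / 5.211.

q ≈ 1100 W/m²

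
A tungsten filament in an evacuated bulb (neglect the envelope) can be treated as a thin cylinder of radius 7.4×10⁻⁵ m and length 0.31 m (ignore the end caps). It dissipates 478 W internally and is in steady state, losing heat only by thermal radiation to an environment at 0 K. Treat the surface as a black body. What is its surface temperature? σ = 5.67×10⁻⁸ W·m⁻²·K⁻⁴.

Steady state: internal power = radiated power, P = εσA T⁴.
Radiating area A = 2πrL = 1.441×10⁻⁴ m².
T⁴ = P/(εσA) = 478/(1.0·5.67×10⁻⁸·1.441×10⁻⁴) = 5.849×10¹³ K⁴.
T = (5.849×10¹³)^(1/4).

T ≈ 2770 K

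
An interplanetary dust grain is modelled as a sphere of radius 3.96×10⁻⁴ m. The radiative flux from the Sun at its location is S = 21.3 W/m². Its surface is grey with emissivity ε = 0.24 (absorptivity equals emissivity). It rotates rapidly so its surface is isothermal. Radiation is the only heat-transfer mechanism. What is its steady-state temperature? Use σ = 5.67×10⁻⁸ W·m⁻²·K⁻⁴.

T ≈ 98.4 K

At equilibrium, absorbed power = emitted power.
Absorbing cross-section = πr² = 4.927×10⁻⁷ m²; emitting surface = 4πr² = 1.971×10⁻⁶ m² (ratio 4).
εS·A_cross = εσ·A_surf·T⁴  ⇒  T⁴ = S/(4σ)   (ε cancels).
T⁴ = 21.3/(4·5.67×10⁻⁸) = 9.392×10⁷ K⁴.
T = (9.392×10⁷)^(1/4).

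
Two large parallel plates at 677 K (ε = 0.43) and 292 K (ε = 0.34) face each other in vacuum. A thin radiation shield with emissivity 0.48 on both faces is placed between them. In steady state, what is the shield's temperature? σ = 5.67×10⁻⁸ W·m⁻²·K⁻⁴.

In steady state the net flux on the hot side equals that on the cold side.
σ(T₁⁴−T_s⁴)/D₁ = σ(T_s⁴−T₂⁴)/D₂, with D₁ = 1/ε₁+1/ε_s−1 = 3.409, D₂ = 1/ε_s+1/ε₂−1 = 4.025.
Solve for T_s⁴: T_s⁴ = (D₂·T₁⁴ + D₁·T₂⁴)/(D₁+D₂) = 1.171×10¹¹ K⁴.

T_s ≈ 585 K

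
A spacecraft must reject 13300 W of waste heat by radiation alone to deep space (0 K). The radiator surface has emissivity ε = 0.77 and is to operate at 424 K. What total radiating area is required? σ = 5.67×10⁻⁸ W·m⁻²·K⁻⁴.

A ≈ 9.43 m²

P = εσA T⁴ ⇒ A = P/(εσT⁴).
T⁴ = 3.232×10¹⁰ K⁴.
A = 13300/(0.77 × 5.67×10⁻⁸ × 3.232×10¹⁰).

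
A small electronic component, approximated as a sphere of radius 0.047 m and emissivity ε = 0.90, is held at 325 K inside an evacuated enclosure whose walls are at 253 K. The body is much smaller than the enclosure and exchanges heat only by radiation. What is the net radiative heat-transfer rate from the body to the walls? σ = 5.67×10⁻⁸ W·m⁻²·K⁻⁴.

P_net ≈ 10.0 W

For a small grey body in a large enclosure: P_net = εσA(T_body⁴ − T_wall⁴).
A = 4πr² = 0.02776 m²; T_body⁴ − T_wall⁴ = 1.116×10¹⁰ − 4.097×10⁹ = 7.059×10⁹ K⁴.
|P_net| = 0.90·5.67×10⁻⁸·0.02776·7.059×10⁹.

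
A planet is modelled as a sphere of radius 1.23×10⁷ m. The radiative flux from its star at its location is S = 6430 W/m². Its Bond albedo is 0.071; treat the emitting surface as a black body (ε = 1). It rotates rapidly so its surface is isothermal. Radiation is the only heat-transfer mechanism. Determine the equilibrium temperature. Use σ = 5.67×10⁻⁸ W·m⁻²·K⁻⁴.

T ≈ 403 K

At equilibrium, absorbed power = emitted power.
Absorbing cross-section = πr² = 4.753×10¹⁴ m²; emitting surface = 4πr² = 1.901×10¹⁵ m² (ratio 4).
(1−a)S·A_cross = εσ·A_surf·T⁴  ⇒  T⁴ = (1−a)S/(4σ).
T⁴ = 0.929·6430/(4·5.67×10⁻⁸) = 2.634×10¹⁰ K⁴.
T = (2.634×10¹⁰)^(1/4).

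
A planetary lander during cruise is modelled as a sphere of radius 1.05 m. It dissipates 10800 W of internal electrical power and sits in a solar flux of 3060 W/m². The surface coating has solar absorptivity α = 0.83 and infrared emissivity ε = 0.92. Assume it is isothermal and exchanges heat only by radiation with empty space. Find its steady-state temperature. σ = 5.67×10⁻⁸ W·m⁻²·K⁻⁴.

At steady state, absorbed solar power + internal power = radiated power.
Absorbed: α·S·A_cross = 0.83·3060·3.464 = 8797 W (cross-section πr²).
Total input = 8797 + 10800 = 19600 W.
Radiated: εσ·A_surf·T⁴ with A_surf = 4πr² = 13.85 m².
T⁴ = 19600/(0.92·5.67×10⁻⁸·13.85) = 2.712×10¹⁰ K⁴.

T ≈ 406 K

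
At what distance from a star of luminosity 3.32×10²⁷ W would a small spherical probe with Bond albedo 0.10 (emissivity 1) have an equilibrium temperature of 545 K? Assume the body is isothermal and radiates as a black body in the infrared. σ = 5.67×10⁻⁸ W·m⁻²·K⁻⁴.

For an isothermal black-emitting sphere, (1−a)S·πr² = σ·4πr²·T⁴ ⇒ S = 4σT⁴/(1−a).
S = 4·5.67×10⁻⁸·(545)⁴/0.900 = 22230 W/m².
Flux falls as S = L/(4πd²), so d = √(L/(4πS)) = √(3.32×10²⁷/(4π·22230)).

d ≈ 1.09×10¹¹ m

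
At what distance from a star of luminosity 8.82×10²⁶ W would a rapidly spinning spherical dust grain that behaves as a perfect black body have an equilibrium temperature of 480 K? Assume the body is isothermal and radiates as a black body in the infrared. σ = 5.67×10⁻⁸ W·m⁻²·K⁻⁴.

d ≈ 7.64×10¹⁰ m

For an isothermal black-emitting sphere, (1−a)S·πr² = σ·4πr²·T⁴ ⇒ S = 4σT⁴/(1−a).
S = 4·5.67×10⁻⁸·(480)⁴/1.00 = 12040 W/m².
Flux falls as S = L/(4πd²), so d = √(L/(4πS)) = √(8.82×10²⁶/(4π·12040)).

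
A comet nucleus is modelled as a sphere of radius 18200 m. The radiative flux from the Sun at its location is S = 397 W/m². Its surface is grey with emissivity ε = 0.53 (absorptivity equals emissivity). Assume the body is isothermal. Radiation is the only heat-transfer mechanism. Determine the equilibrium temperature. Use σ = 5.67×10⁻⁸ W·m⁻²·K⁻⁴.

At equilibrium, absorbed power = emitted power.
Absorbing cross-section = πr² = 1.041×10⁹ m²; emitting surface = 4πr² = 4.162×10⁹ m² (ratio 4).
εS·A_cross = εσ·A_surf·T⁴  ⇒  T⁴ = S/(4σ)   (ε cancels).
T⁴ = 397/(4·5.67×10⁻⁸) = 1.750×10⁹ K⁴.
T = (1.750×10⁹)^(1/4).

T ≈ 205 K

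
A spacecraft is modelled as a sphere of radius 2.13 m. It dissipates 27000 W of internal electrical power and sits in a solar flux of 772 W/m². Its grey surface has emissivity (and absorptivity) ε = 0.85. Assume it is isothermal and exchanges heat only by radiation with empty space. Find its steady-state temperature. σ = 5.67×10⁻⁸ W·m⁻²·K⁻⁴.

At steady state, absorbed solar power + internal power = radiated power.
Absorbed: α·S·A_cross = 0.85·772·14.25 = 9353 W (cross-section πr²).
Total input = 9353 + 27000 = 36350 W.
Radiated: εσ·A_surf·T⁴ with A_surf = 4πr² = 57.01 m².
T⁴ = 36350/(0.85·5.67×10⁻⁸·57.01) = 1.323×10¹⁰ K⁴.

T ≈ 339 K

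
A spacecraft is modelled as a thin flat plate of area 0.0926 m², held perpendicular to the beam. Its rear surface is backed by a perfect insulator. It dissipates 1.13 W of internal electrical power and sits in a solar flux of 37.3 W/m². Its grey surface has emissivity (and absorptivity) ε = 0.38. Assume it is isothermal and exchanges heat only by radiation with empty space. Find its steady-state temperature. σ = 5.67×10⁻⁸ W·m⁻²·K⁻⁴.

At steady state, absorbed solar power + internal power = radiated power.
Absorbed: α·S·A_cross = 0.38·37.3·0.09260 = 1.313 W (cross-section A).
Total input = 1.313 + 1.13 = 2.443 W.
Radiated: εσ·A_surf·T⁴ with A_surf = A = 0.09260 m².
T⁴ = 2.443/(0.38·5.67×10⁻⁸·0.09260) = 1.224×10⁹ K⁴.

T ≈ 187 K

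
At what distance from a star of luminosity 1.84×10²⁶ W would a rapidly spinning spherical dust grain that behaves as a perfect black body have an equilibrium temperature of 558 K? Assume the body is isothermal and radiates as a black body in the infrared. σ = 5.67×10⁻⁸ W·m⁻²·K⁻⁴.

For an isothermal black-emitting sphere, (1−a)S·πr² = σ·4πr²·T⁴ ⇒ S = 4σT⁴/(1−a).
S = 4·5.67×10⁻⁸·(558)⁴/1.00 = 21990 W/m².
Flux falls as S = L/(4πd²), so d = √(L/(4πS)) = √(1.84×10²⁶/(4π·21990)).

d ≈ 2.58×10¹⁰ m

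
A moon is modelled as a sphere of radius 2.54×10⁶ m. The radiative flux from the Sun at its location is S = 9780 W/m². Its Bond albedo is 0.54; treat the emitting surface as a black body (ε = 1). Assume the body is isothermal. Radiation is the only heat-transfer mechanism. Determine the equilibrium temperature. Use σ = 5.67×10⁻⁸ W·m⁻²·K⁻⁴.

At equilibrium, absorbed power = emitted power.
Absorbing cross-section = πr² = 2.027×10¹³ m²; emitting surface = 4πr² = 8.107×10¹³ m² (ratio 4).
(1−a)S·A_cross = εσ·A_surf·T⁴  ⇒  T⁴ = (1−a)S/(4σ).
T⁴ = 0.460·9780/(4·5.67×10⁻⁸) = 1.984×10¹⁰ K⁴.
T = (1.984×10¹⁰)^(1/4).

T ≈ 375 K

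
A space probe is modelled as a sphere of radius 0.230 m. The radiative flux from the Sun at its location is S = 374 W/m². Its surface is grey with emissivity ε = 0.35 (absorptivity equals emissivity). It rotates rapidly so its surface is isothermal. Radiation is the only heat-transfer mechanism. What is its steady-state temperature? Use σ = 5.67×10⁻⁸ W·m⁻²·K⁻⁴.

T ≈ 202 K

At equilibrium, absorbed power = emitted power.
Absorbing cross-section = πr² = 0.1662 m²; emitting surface = 4πr² = 0.6648 m² (ratio 4).
εS·A_cross = εσ·A_surf·T⁴  ⇒  T⁴ = S/(4σ)   (ε cancels).
T⁴ = 374/(4·5.67×10⁻⁸) = 1.649×10⁹ K⁴.
T = (1.649×10⁹)^(1/4).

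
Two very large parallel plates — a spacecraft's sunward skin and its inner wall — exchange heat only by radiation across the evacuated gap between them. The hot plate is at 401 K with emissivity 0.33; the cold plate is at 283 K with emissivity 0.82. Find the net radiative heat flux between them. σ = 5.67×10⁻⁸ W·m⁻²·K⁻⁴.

q ≈ 339 W/m²

For two infinite grey parallel plates, q = σ(T₁⁴ − T₂⁴)/(1/ε₁ + 1/ε₂ − 1).
T₁⁴ − T₂⁴ = 2.586×10¹⁰ − 6.414×10⁹ = 1.944×10¹⁰ K⁴.
1/ε₁ + 1/ε₂ − 1 = 3.030 + 1.220 − 1 = 3.250.
q = 5.67×10⁻⁸ × 1.944×10¹⁰ / 3.250.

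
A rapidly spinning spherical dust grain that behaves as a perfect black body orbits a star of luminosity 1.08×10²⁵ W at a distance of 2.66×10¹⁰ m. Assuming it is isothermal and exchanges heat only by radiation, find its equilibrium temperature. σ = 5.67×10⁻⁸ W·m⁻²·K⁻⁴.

T ≈ 271 K

First find the stellar flux at distance d: S = L/(4πd²) = 1.08×10²⁵/(4π·(2.66×10¹⁰)²) = 1215 W/m².
For an isothermal sphere, absorbed (1−a)S·πr² = emitted σ·4πr²·T⁴, so T⁴ = (1−a)S/(4σ).
T⁴ = 1.00·1215/(4·5.67×10⁻⁸) = 5.356×10⁹ K⁴.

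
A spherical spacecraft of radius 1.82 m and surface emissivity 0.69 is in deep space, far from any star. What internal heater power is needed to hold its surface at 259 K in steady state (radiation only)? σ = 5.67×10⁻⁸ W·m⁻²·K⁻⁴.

P ≈ 7330 W

P = εσ·4πr²·T⁴.
4πr² = 41.62 m²; T⁴ = 4.500×10⁹ K⁴.
P = 0.69·5.67×10⁻⁸·41.62·4.500×10⁹.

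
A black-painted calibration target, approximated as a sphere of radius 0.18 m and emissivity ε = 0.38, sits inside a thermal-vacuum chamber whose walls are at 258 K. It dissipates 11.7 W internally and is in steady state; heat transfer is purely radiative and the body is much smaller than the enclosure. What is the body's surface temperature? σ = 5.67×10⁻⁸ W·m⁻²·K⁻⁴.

For a small grey body in a large enclosure, net radiated power = εσA(T⁴ − T_w⁴).
Steady state: P = εσA(T⁴ − T_w⁴) with A = 4πr² = 0.4072 m².
T⁴ = P/(εσA) + T_w⁴ = 11.7/(0.38·5.67×10⁻⁸·0.4072) + (258)⁴
    = 1.334×10⁹ + 4.431×10⁹ = 5.764×10⁹ K⁴.

T ≈ 276 K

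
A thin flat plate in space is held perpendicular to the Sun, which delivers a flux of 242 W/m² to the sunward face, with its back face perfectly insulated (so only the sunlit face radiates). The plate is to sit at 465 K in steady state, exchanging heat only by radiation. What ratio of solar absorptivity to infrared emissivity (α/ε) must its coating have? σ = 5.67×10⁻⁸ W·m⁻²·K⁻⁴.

Balance: αS·A = εσ·1A·T⁴ ⇒ α/ε = σT⁴/S.
α/ε = 5.67×10⁻⁸·(465)⁴/242 = 5.67×10⁻⁸·4.675×10¹⁰/242.

α/ε ≈ 11.0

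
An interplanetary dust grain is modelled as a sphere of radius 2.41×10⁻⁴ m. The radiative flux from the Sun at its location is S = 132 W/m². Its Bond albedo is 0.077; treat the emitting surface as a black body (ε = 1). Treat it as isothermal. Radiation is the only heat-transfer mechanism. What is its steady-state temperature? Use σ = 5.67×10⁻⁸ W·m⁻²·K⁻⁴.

At equilibrium, absorbed power = emitted power.
Absorbing cross-section = πr² = 1.825×10⁻⁷ m²; emitting surface = 4πr² = 7.299×10⁻⁷ m² (ratio 4).
(1−a)S·A_cross = εσ·A_surf·T⁴  ⇒  T⁴ = (1−a)S/(4σ).
T⁴ = 0.923·132/(4·5.67×10⁻⁸) = 5.372×10⁸ K⁴.
T = (5.372×10⁸)^(1/4).

T ≈ 152 K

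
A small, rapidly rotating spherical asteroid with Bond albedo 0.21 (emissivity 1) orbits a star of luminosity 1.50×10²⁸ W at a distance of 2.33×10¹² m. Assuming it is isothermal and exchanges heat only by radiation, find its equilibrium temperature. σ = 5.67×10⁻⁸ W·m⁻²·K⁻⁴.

T ≈ 166 K

First find the stellar flux at distance d: S = L/(4πd²) = 1.50×10²⁸/(4π·(2.33×10¹²)²) = 219.9 W/m².
For an isothermal sphere, absorbed (1−a)S·πr² = emitted σ·4πr²·T⁴, so T⁴ = (1−a)S/(4σ).
T⁴ = 0.790·219.9/(4·5.67×10⁻⁸) = 7.659×10⁸ K⁴.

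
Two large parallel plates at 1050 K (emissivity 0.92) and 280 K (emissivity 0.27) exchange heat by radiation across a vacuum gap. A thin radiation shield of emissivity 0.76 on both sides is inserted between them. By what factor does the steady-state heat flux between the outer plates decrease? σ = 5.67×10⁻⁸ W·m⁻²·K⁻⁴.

factor ≈ 1.43

Without shield: q₀ = σΔ(T⁴)/(1/ε₁+1/ε₂−1) with denominator 3.791.
With shield the two gaps are in series; the resistances add: (1/ε₁+1/ε_s−1)+(1/ε_s+1/ε₂−1) = 1.403+4.019 = 5.422.
Heat-flux ratio q₀/q = 5.422/3.791.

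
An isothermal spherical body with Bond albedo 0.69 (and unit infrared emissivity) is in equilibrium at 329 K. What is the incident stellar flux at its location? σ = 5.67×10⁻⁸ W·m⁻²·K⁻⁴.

S ≈ 8570 W/m²

(1−a)S·πr² = σ·4πr²·T⁴ ⇒ S = 4σT⁴/(1−a).
S = 4·5.67×10⁻⁸·1.172×10¹⁰/0.310.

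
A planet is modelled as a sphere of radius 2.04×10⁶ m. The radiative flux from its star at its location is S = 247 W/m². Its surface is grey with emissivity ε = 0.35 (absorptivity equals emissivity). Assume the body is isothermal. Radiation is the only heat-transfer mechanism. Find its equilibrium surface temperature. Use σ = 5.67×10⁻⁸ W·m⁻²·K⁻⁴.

T ≈ 182 K

At equilibrium, absorbed power = emitted power.
Absorbing cross-section = πr² = 1.307×10¹³ m²; emitting surface = 4πr² = 5.230×10¹³ m² (ratio 4).
εS·A_cross = εσ·A_surf·T⁴  ⇒  T⁴ = S/(4σ)   (ε cancels).
T⁴ = 247/(4·5.67×10⁻⁸) = 1.089×10⁹ K⁴.
T = (1.089×10⁹)^(1/4).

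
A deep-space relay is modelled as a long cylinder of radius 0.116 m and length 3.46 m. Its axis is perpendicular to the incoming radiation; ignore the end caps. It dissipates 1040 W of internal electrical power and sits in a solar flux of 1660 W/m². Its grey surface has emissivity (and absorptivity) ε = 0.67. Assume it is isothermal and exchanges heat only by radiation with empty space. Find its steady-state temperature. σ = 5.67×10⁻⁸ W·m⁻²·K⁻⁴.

T ≈ 377 K

At steady state, absorbed solar power + internal power = radiated power.
Absorbed: α·S·A_cross = 0.67·1660·0.8027 = 892.8 W (cross-section 2rL).
Total input = 892.8 + 1040 = 1933 W.
Radiated: εσ·A_surf·T⁴ with A_surf = 2πrL = 2.522 m².
T⁴ = 1933/(0.67·5.67×10⁻⁸·2.522) = 2.017×10¹⁰ K⁴.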